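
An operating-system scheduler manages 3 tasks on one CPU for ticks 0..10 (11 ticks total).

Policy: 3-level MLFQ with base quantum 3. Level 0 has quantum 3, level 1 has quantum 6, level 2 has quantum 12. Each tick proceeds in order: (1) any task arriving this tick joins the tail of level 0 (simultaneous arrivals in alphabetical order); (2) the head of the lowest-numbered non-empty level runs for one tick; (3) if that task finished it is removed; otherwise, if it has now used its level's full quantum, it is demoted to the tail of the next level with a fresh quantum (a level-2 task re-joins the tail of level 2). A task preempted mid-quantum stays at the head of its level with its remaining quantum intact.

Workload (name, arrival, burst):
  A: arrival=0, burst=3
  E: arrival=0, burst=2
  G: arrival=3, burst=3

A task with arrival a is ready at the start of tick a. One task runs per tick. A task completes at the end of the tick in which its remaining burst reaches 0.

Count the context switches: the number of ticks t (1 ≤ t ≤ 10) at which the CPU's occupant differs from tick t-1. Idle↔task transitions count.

context switches = 3

t=0: L0/L1/L2 = AE/-/- → run A
t=1: L0/L1/L2 = AE/-/- → run A
t=2: L0/L1/L2 = AE/-/- → run A
t=3: L0/L1/L2 = EG/-/- → run E
t=4: L0/L1/L2 = EG/-/- → run E
t=5: L0/L1/L2 = G/-/- → run G
t=6: L0/L1/L2 = G/-/- → run G
t=7: L0/L1/L2 = G/-/- → run G
t=8: (idle)
t=9: (idle)
t=10: (idle)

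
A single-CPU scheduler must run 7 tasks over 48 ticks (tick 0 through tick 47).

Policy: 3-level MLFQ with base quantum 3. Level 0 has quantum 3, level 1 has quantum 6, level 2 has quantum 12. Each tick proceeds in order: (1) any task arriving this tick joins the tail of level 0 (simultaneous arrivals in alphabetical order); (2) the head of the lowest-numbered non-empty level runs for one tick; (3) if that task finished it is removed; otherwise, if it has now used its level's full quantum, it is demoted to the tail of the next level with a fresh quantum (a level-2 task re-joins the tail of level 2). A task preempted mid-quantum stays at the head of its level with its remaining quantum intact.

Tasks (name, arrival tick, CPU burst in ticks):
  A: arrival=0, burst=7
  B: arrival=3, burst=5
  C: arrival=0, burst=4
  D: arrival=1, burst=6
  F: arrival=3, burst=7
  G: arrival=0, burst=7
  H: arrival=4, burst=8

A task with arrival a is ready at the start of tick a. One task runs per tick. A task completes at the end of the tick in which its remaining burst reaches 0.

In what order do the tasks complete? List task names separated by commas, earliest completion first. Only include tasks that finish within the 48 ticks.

t=0: L0/L1/L2 = ACG/-/- → run A
t=1: L0/L1/L2 = ACGD/-/- → run A
t=2: L0/L1/L2 = ACGD/-/- → run A
t=3: L0/L1/L2 = CGDBF/A/- → run C
t=4: L0/L1/L2 = CGDBFH/A/- → run C
t=5: L0/L1/L2 = CGDBFH/A/- → run C
t=6: L0/L1/L2 = GDBFH/AC/- → run G
t=7: L0/L1/L2 = GDBFH/AC/- → run G
t=8: L0/L1/L2 = GDBFH/AC/- → run G
t=9: L0/L1/L2 = DBFH/ACG/- → run D
t=10: L0/L1/L2 = DBFH/ACG/- → run D
t=11: L0/L1/L2 = DBFH/ACG/- → run D
t=12: L0/L1/L2 = BFH/ACGD/- → run B
t=13: L0/L1/L2 = BFH/ACGD/- → run B
t=14: L0/L1/L2 = BFH/ACGD/- → run B
t=15: L0/L1/L2 = FH/ACGDB/- → run F
t=16: L0/L1/L2 = FH/ACGDB/- → run F
t=17: L0/L1/L2 = FH/ACGDB/- → run F
t=18: L0/L1/L2 = H/ACGDBF/- → run H
t=19: L0/L1/L2 = H/ACGDBF/- → run H
t=20: L0/L1/L2 = H/ACGDBF/- → run H
t=21: L0/L1/L2 = -/ACGDBFH/- → run A
t=22: L0/L1/L2 = -/ACGDBFH/- → run A
t=23: L0/L1/L2 = -/ACGDBFH/- → run A
t=24: L0/L1/L2 = -/ACGDBFH/- → run A
t=25: L0/L1/L2 = -/CGDBFH/- → run C
t=26: L0/L1/L2 = -/GDBFH/- → run G
t=27: L0/L1/L2 = -/GDBFH/- → run G
t=28: L0/L1/L2 = -/GDBFH/- → run G
t=29: L0/L1/L2 = -/GDBFH/- → run G
t=30: L0/L1/L2 = -/DBFH/- → run D
t=31: L0/L1/L2 = -/DBFH/- → run D
t=32: L0/L1/L2 = -/DBFH/- → run D
t=33: L0/L1/L2 = -/BFH/- → run B
t=34: L0/L1/L2 = -/BFH/- → run B
t=35: L0/L1/L2 = -/FH/- → run F
t=36: L0/L1/L2 = -/FH/- → run F
t=37: L0/L1/L2 = -/FH/- → run F
t=38: L0/L1/L2 = -/FH/- → run F
t=39: L0/L1/L2 = -/H/- → run H
t=40: L0/L1/L2 = -/H/- → run H
t=41: L0/L1/L2 = -/H/- → run H
t=42: L0/L1/L2 = -/H/- → run H
t=43: L0/L1/L2 = -/H/- → run H
t=44: (idle)
t=45: (idle)
t=46: (idle)
t=47: (idle)

completion order = A, C, G, D, B, F, H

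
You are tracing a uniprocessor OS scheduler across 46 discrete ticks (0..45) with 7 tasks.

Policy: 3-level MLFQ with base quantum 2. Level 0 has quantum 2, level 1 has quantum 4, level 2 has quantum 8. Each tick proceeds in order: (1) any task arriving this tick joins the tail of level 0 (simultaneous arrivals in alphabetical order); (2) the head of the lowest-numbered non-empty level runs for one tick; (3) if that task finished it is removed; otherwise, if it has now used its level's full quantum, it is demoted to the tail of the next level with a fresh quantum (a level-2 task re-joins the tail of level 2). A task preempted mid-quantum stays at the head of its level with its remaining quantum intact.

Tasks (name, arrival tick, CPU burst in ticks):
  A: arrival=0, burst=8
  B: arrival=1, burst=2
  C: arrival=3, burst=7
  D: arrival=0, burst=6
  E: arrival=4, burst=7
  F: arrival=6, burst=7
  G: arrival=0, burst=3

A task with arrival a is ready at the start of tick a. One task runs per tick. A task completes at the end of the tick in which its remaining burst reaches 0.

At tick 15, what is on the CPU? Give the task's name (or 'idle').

running at tick 15 = A

t=0: L0/L1/L2 = ADG/-/- → run A
t=1: L0/L1/L2 = ADGB/-/- → run A
t=2: L0/L1/L2 = DGB/A/- → run D
t=3: L0/L1/L2 = DGBC/A/- → run D
t=4: L0/L1/L2 = GBCE/AD/- → run G
t=5: L0/L1/L2 = GBCE/AD/- → run G
t=6: L0/L1/L2 = BCEF/ADG/- → run B
t=7: L0/L1/L2 = BCEF/ADG/- → run B
t=8: L0/L1/L2 = CEF/ADG/- → run C
t=9: L0/L1/L2 = CEF/ADG/- → run C
t=10: L0/L1/L2 = EF/ADGC/- → run E
t=11: L0/L1/L2 = EF/ADGC/- → run E
t=12: L0/L1/L2 = F/ADGCE/- → run F
t=13: L0/L1/L2 = F/ADGCE/- → run F
t=14: L0/L1/L2 = -/ADGCEF/- → run A
t=15: L0/L1/L2 = -/ADGCEF/- → run A
t=16: L0/L1/L2 = -/ADGCEF/- → run A
t=17: L0/L1/L2 = -/ADGCEF/- → run A
t=18: L0/L1/L2 = -/DGCEF/A → run D
t=19: L0/L1/L2 = -/DGCEF/A → run D
t=20: L0/L1/L2 = -/DGCEF/A → run D
t=21: L0/L1/L2 = -/DGCEF/A → run D
t=22: L0/L1/L2 = -/GCEF/A → run G
t=23: L0/L1/L2 = -/CEF/A → run C
t=24: L0/L1/L2 = -/CEF/A → run C
t=25: L0/L1/L2 = -/CEF/A → run C
t=26: L0/L1/L2 = -/CEF/A → run C
t=27: L0/L1/L2 = -/EF/AC → run E
t=28: L0/L1/L2 = -/EF/AC → run E
t=29: L0/L1/L2 = -/EF/AC → run E
t=30: L0/L1/L2 = -/EF/AC → run E
t=31: L0/L1/L2 = -/F/ACE → run F
t=32: L0/L1/L2 = -/F/ACE → run F
t=33: L0/L1/L2 = -/F/ACE → run F
t=34: L0/L1/L2 = -/F/ACE → run F
t=35: L0/L1/L2 = -/-/ACEF → run A
t=36: L0/L1/L2 = -/-/ACEF → run A
t=37: L0/L1/L2 = -/-/CEF → run C
t=38: L0/L1/L2 = -/-/EF → run E
t=39: L0/L1/L2 = -/-/F → run F
t=40: (idle)
t=41: (idle)
t=42: (idle)
t=43: (idle)
t=44: (idle)
t=45: (idle)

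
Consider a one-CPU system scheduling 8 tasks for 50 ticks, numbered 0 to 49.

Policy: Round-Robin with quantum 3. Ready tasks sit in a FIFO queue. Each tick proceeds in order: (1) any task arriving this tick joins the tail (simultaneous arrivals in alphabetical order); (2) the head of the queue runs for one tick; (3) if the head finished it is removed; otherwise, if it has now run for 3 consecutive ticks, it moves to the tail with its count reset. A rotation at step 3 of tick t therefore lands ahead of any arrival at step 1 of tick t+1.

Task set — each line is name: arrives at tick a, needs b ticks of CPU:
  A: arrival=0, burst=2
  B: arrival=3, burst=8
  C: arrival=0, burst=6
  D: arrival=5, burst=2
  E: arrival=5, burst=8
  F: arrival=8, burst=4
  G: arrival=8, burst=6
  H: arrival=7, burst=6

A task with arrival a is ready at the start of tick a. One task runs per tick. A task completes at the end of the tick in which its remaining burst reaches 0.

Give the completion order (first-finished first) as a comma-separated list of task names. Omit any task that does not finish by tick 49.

completion order = A, C, D, H, B, F, G, E

t=0: queue=[A,C] q_used=0 → run A
t=1: queue=[A,C] q_used=1 → run A
t=2: queue=[C] q_used=0 → run C
t=3: queue=[C,B] q_used=1 → run C
t=4: queue=[C,B] q_used=2 → run C
t=5: queue=[B,C,D,E] q_used=0 → run B
t=6: queue=[B,C,D,E] q_used=1 → run B
t=7: queue=[B,C,D,E,H] q_used=2 → run B
t=8: queue=[C,D,E,H,B,F,G] q_used=0 → run C
t=9: queue=[C,D,E,H,B,F,G] q_used=1 → run C
t=10: queue=[C,D,E,H,B,F,G] q_used=2 → run C
t=11: queue=[D,E,H,B,F,G] q_used=0 → run D
t=12: queue=[D,E,H,B,F,G] q_used=1 → run D
t=13: queue=[E,H,B,F,G] q_used=0 → run E
t=14: queue=[E,H,B,F,G] q_used=1 → run E
t=15: queue=[E,H,B,F,G] q_used=2 → run E
t=16: queue=[H,B,F,G,E] q_used=0 → run H
t=17: queue=[H,B,F,G,E] q_used=1 → run H
t=18: queue=[H,B,F,G,E] q_used=2 → run H
t=19: queue=[B,F,G,E,H] q_used=0 → run B
t=20: queue=[B,F,G,E,H] q_used=1 → run B
t=21: queue=[B,F,G,E,H] q_used=2 → run B
t=22: queue=[F,G,E,H,B] q_used=0 → run F
t=23: queue=[F,G,E,H,B] q_used=1 → run F
t=24: queue=[F,G,E,H,B] q_used=2 → run F
t=25: queue=[G,E,H,B,F] q_used=0 → run G
t=26: queue=[G,E,H,B,F] q_used=1 → run G
t=27: queue=[G,E,H,B,F] q_used=2 → run G
t=28: queue=[E,H,B,F,G] q_used=0 → run E
t=29: queue=[E,H,B,F,G] q_used=1 → run E
t=30: queue=[E,H,B,F,G] q_used=2 → run E
t=31: queue=[H,B,F,G,E] q_used=0 → run H
t=32: queue=[H,B,F,G,E] q_used=1 → run H
t=33: queue=[H,B,F,G,E] q_used=2 → run H
t=34: queue=[B,F,G,E] q_used=0 → run B
t=35: queue=[B,F,G,E] q_used=1 → run B
t=36: queue=[F,G,E] q_used=0 → run F
t=37: queue=[G,E] q_used=0 → run G
t=38: queue=[G,E] q_used=1 → run G
t=39: queue=[G,E] q_used=2 → run G
t=40: queue=[E] q_used=0 → run E
t=41: queue=[E] q_used=1 → run E
t=42: (idle)
t=43: (idle)
t=44: (idle)
t=45: (idle)
t=46: (idle)
t=47: (idle)
t=48: (idle)
t=49: (idle)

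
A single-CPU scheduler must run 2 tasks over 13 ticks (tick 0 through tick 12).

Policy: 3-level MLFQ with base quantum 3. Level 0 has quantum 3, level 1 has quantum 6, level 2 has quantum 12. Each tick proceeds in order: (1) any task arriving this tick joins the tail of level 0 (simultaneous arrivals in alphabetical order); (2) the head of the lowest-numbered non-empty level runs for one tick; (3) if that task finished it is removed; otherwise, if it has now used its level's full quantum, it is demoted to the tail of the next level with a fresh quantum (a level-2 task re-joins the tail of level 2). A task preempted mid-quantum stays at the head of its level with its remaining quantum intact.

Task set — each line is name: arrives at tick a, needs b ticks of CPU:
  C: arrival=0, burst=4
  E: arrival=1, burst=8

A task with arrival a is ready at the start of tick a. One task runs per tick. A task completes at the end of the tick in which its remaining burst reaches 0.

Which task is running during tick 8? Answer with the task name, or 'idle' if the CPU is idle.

running at tick 8 = E

t=0: L0/L1/L2 = C/-/- → run C
t=1: L0/L1/L2 = CE/-/- → run C
t=2: L0/L1/L2 = CE/-/- → run C
t=3: L0/L1/L2 = E/C/- → run E
t=4: L0/L1/L2 = E/C/- → run E
t=5: L0/L1/L2 = E/C/- → run E
t=6: L0/L1/L2 = -/CE/- → run C
t=7: L0/L1/L2 = -/E/- → run E
t=8: L0/L1/L2 = -/E/- → run E
t=9: L0/L1/L2 = -/E/- → run E
t=10: L0/L1/L2 = -/E/- → run E
t=11: L0/L1/L2 = -/E/- → run E
t=12: (idle)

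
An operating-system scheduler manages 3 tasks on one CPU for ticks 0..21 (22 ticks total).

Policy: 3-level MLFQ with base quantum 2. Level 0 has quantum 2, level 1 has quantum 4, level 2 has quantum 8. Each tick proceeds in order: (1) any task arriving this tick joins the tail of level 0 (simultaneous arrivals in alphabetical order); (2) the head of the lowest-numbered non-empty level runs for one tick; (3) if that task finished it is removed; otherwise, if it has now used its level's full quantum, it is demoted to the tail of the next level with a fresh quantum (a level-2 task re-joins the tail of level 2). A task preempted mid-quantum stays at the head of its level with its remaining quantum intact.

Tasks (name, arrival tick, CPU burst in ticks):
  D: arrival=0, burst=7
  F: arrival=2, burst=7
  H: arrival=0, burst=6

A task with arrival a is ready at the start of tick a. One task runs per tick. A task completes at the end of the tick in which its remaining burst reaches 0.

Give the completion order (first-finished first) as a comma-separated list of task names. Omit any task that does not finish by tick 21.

t=0: L0/L1/L2 = DH/-/- → run D
t=1: L0/L1/L2 = DH/-/- → run D
t=2: L0/L1/L2 = HF/D/- → run H
t=3: L0/L1/L2 = HF/D/- → run H
t=4: L0/L1/L2 = F/DH/- → run F
t=5: L0/L1/L2 = F/DH/- → run F
t=6: L0/L1/L2 = -/DHF/- → run D
t=7: L0/L1/L2 = -/DHF/- → run D
t=8: L0/L1/L2 = -/DHF/- → run D
t=9: L0/L1/L2 = -/DHF/- → run D
t=10: L0/L1/L2 = -/HF/D → run H
t=11: L0/L1/L2 = -/HF/D → run H
t=12: L0/L1/L2 = -/HF/D → run H
t=13: L0/L1/L2 = -/HF/D → run H
t=14: L0/L1/L2 = -/F/D → run F
t=15: L0/L1/L2 = -/F/D → run F
t=16: L0/L1/L2 = -/F/D → run F
t=17: L0/L1/L2 = -/F/D → run F
t=18: L0/L1/L2 = -/-/DF → run D
t=19: L0/L1/L2 = -/-/F → run F
t=20: (idle)
t=21: (idle)

completion order = H, D, F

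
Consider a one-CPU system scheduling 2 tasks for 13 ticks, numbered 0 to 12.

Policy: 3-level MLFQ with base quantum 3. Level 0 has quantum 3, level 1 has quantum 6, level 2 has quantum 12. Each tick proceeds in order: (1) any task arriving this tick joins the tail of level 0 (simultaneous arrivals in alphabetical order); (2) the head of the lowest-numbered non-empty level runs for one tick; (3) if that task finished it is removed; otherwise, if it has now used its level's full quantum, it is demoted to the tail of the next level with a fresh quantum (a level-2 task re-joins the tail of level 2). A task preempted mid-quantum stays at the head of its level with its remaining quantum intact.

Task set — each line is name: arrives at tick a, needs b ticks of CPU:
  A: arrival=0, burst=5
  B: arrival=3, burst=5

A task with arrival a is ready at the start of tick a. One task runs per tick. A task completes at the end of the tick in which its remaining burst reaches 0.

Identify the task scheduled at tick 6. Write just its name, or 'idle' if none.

t=0: L0/L1/L2 = A/-/- → run A
t=1: L0/L1/L2 = A/-/- → run A
t=2: L0/L1/L2 = A/-/- → run A
t=3: L0/L1/L2 = B/A/- → run B
t=4: L0/L1/L2 = B/A/- → run B
t=5: L0/L1/L2 = B/A/- → run B
t=6: L0/L1/L2 = -/AB/- → run A
t=7: L0/L1/L2 = -/AB/- → run A
t=8: L0/L1/L2 = -/B/- → run B
t=9: L0/L1/L2 = -/B/- → run B
t=10: (idle)
t=11: (idle)
t=12: (idle)

running at tick 6 = A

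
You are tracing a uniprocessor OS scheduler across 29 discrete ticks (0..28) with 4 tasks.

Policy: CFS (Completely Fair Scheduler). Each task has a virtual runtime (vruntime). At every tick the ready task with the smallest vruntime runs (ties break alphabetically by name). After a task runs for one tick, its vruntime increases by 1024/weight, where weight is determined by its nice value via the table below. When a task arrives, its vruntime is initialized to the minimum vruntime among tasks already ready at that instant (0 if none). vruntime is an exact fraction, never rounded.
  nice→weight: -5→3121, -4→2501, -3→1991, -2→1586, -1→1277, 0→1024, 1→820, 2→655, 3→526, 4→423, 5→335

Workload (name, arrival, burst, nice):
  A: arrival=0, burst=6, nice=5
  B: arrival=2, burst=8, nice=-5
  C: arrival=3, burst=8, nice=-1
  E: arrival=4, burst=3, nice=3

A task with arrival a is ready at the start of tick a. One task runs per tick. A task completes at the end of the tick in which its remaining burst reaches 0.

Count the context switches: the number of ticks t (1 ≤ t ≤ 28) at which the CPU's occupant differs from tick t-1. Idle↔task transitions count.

context switches = 17

t=0: vr[A=0] → run A
t=1: vr[A=1024/335] → run A
t=2: vr[A=2048/335 B=2048/335] → run A
t=3: vr[A=3072/335 B=2048/335 C=2048/335] → run B
t=4: vr[A=3072/335 B=6734848/1045535 C=2048/335 E=2048/335] → run C
t=5: vr[A=3072/335 B=6734848/1045535 C=2958336/427795 E=2048/335] → run E
t=6: vr[A=3072/335 B=6734848/1045535 C=2958336/427795 E=710144/88105] → run B
t=7: vr[A=3072/335 B=7077888/1045535 C=2958336/427795 E=710144/88105] → run B
t=8: vr[A=3072/335 B=7420928/1045535 C=2958336/427795 E=710144/88105] → run C
t=9: vr[A=3072/335 B=7420928/1045535 C=3301376/427795 E=710144/88105] → run B
t=10: vr[A=3072/335 B=7763968/1045535 C=3301376/427795 E=710144/88105] → run B
t=11: vr[A=3072/335 B=8107008/1045535 C=3301376/427795 E=710144/88105] → run C
t=12: vr[A=3072/335 B=8107008/1045535 C=3644416/427795 E=710144/88105] → run B
t=13: vr[A=3072/335 B=8450048/1045535 C=3644416/427795 E=710144/88105] → run E
t=14: vr[A=3072/335 B=8450048/1045535 C=3644416/427795 E=881664/88105] → run B
t=15: vr[A=3072/335 B=8793088/1045535 C=3644416/427795 E=881664/88105] → run B
t=16: vr[A=3072/335 C=3644416/427795 E=881664/88105] → run C
t=17: vr[A=3072/335 C=3987456/427795 E=881664/88105] → run A
t=18: vr[A=4096/335 C=3987456/427795 E=881664/88105] → run C
t=19: vr[A=4096/335 C=4330496/427795 E=881664/88105] → run E
t=20: vr[A=4096/335 C=4330496/427795] → run C
t=21: vr[A=4096/335 C=4673536/427795] → run C
t=22: vr[A=4096/335 C=5016576/427795] → run C
t=23: vr[A=4096/335] → run A
t=24: vr[A=1024/67] → run A
t=25: (idle)
t=26: (idle)
t=27: (idle)
t=28: (idle)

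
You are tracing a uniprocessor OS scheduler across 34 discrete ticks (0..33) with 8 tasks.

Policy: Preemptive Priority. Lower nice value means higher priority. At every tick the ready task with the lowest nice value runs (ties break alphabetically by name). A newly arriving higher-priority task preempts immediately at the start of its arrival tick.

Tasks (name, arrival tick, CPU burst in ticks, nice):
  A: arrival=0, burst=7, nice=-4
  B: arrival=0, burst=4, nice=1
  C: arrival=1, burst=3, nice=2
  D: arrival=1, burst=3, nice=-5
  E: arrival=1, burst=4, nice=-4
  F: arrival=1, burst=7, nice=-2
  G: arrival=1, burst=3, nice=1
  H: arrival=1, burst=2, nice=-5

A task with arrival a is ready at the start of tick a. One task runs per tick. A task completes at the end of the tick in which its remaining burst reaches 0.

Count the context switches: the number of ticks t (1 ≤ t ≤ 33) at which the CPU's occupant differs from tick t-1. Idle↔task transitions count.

t=0: ready={A,B} → run A
t=1: ready={A,B,C,D,E,F,G,H} → run D
t=2: ready={A,B,C,D,E,F,G,H} → run D
t=3: ready={A,B,C,D,E,F,G,H} → run D
t=4: ready={A,B,C,E,F,G,H} → run H
t=5: ready={A,B,C,E,F,G,H} → run H
t=6: ready={A,B,C,E,F,G} → run A
t=7: ready={A,B,C,E,F,G} → run A
t=8: ready={A,B,C,E,F,G} → run A
t=9: ready={A,B,C,E,F,G} → run A
t=10: ready={A,B,C,E,F,G} → run A
t=11: ready={A,B,C,E,F,G} → run A
t=12: ready={B,C,E,F,G} → run E
t=13: ready={B,C,E,F,G} → run E
t=14: ready={B,C,E,F,G} → run E
t=15: ready={B,C,E,F,G} → run E
t=16: ready={B,C,F,G} → run F
t=17: ready={B,C,F,G} → run F
t=18: ready={B,C,F,G} → run F
t=19: ready={B,C,F,G} → run F
t=20: ready={B,C,F,G} → run F
t=21: ready={B,C,F,G} → run F
t=22: ready={B,C,F,G} → run F
t=23: ready={B,C,G} → run B
t=24: ready={B,C,G} → run B
t=25: ready={B,C,G} → run B
t=26: ready={B,C,G} → run B
t=27: ready={C,G} → run G
t=28: ready={C,G} → run G
t=29: ready={C,G} → run G
t=30: ready={C} → run C
t=31: ready={C} → run C
t=32: ready={C} → run C
t=33: (idle)

context switches = 9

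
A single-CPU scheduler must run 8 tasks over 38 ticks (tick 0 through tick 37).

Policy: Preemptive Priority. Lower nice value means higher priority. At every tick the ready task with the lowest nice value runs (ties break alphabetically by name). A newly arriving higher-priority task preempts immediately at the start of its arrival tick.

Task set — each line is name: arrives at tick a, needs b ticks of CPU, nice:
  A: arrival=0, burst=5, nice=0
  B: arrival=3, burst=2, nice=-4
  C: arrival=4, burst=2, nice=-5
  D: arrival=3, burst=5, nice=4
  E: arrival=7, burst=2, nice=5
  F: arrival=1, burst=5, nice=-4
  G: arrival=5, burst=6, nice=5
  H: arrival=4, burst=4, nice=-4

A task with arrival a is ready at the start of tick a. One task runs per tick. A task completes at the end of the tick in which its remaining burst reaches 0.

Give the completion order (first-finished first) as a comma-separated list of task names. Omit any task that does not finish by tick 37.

t=0: ready={A} → run A
t=1: ready={A,F} → run F
t=2: ready={A,F} → run F
t=3: ready={A,B,D,F} → run B
t=4: ready={A,B,C,D,F,H} → run C
t=5: ready={A,B,C,D,F,G,H} → run C
t=6: ready={A,B,D,F,G,H} → run B
t=7: ready={A,D,E,F,G,H} → run F
t=8: ready={A,D,E,F,G,H} → run F
t=9: ready={A,D,E,F,G,H} → run F
t=10: ready={A,D,E,G,H} → run H
t=11: ready={A,D,E,G,H} → run H
t=12: ready={A,D,E,G,H} → run H
t=13: ready={A,D,E,G,H} → run H
t=14: ready={A,D,E,G} → run A
t=15: ready={A,D,E,G} → run A
t=16: ready={A,D,E,G} → run A
t=17: ready={A,D,E,G} → run A
t=18: ready={D,E,G} → run D
t=19: ready={D,E,G} → run D
t=20: ready={D,E,G} → run D
t=21: ready={D,E,G} → run D
t=22: ready={D,E,G} → run D
t=23: ready={E,G} → run E
t=24: ready={E,G} → run E
t=25: ready={G} → run G
t=26: ready={G} → run G
t=27: ready={G} → run G
t=28: ready={G} → run G
t=29: ready={G} → run G
t=30: ready={G} → run G
t=31: (idle)
t=32: (idle)
t=33: (idle)
t=34: (idle)
t=35: (idle)
t=36: (idle)
t=37: (idle)

completion order = C, B, F, H, A, D, E, G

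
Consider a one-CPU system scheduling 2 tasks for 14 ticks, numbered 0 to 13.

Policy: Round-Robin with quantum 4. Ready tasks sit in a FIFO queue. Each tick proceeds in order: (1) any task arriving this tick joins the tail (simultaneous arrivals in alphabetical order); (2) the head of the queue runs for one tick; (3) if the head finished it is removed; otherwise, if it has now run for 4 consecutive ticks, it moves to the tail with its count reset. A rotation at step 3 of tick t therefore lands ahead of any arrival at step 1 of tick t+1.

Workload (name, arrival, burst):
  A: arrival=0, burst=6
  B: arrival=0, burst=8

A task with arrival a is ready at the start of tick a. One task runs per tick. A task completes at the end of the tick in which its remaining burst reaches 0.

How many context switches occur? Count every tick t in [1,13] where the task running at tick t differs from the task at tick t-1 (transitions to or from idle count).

context switches = 3

t=0: queue=[A,B] q_used=0 → run A
t=1: queue=[A,B] q_used=1 → run A
t=2: queue=[A,B] q_used=2 → run A
t=3: queue=[A,B] q_used=3 → run A
t=4: queue=[B,A] q_used=0 → run B
t=5: queue=[B,A] q_used=1 → run B
t=6: queue=[B,A] q_used=2 → run B
t=7: queue=[B,A] q_used=3 → run B
t=8: queue=[A,B] q_used=0 → run A
t=9: queue=[A,B] q_used=1 → run A
t=10: queue=[B] q_used=0 → run B
t=11: queue=[B] q_used=1 → run B
t=12: queue=[B] q_used=2 → run B
t=13: queue=[B] q_used=3 → run B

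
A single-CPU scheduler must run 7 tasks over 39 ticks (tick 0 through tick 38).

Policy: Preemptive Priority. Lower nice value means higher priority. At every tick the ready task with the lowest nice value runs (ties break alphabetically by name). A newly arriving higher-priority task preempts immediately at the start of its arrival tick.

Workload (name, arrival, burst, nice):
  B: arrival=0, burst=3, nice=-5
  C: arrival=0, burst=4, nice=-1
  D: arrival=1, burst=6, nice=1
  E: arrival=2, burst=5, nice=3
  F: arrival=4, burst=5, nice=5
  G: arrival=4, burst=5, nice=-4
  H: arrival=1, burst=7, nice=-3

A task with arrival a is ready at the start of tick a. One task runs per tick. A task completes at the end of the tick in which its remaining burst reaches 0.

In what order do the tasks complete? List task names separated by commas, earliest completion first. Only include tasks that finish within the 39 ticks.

t=0: ready={B,C} → run B
t=1: ready={B,C,D,H} → run B
t=2: ready={B,C,D,E,H} → run B
t=3: ready={C,D,E,H} → run H
t=4: ready={C,D,E,F,G,H} → run G
t=5: ready={C,D,E,F,G,H} → run G
t=6: ready={C,D,E,F,G,H} → run G
t=7: ready={C,D,E,F,G,H} → run G
t=8: ready={C,D,E,F,G,H} → run G
t=9: ready={C,D,E,F,H} → run H
t=10: ready={C,D,E,F,H} → run H
t=11: ready={C,D,E,F,H} → run H
t=12: ready={C,D,E,F,H} → run H
t=13: ready={C,D,E,F,H} → run H
t=14: ready={C,D,E,F,H} → run H
t=15: ready={C,D,E,F} → run C
t=16: ready={C,D,E,F} → run C
t=17: ready={C,D,E,F} → run C
t=18: ready={C,D,E,F} → run C
t=19: ready={D,E,F} → run D
t=20: ready={D,E,F} → run D
t=21: ready={D,E,F} → run D
t=22: ready={D,E,F} → run D
t=23: ready={D,E,F} → run D
t=24: ready={D,E,F} → run D
t=25: ready={E,F} → run E
t=26: ready={E,F} → run E
t=27: ready={E,F} → run E
t=28: ready={E,F} → run E
t=29: ready={E,F} → run E
t=30: ready={F} → run F
t=31: ready={F} → run F
t=32: ready={F} → run F
t=33: ready={F} → run F
t=34: ready={F} → run F
t=35: (idle)
t=36: (idle)
t=37: (idle)
t=38: (idle)

completion order = B, G, H, C, D, E, F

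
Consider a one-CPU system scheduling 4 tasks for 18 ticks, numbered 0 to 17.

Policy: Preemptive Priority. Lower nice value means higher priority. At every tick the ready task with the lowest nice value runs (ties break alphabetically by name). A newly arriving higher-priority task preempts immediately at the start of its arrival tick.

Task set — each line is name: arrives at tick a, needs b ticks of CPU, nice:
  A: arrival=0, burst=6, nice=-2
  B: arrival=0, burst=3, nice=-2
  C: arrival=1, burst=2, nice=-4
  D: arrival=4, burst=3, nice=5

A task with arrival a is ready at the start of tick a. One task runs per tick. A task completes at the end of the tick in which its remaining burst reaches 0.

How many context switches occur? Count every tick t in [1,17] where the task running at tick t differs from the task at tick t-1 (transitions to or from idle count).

t=0: ready={A,B} → run A
t=1: ready={A,B,C} → run C
t=2: ready={A,B,C} → run C
t=3: ready={A,B} → run A
t=4: ready={A,B,D} → run A
t=5: ready={A,B,D} → run A
t=6: ready={A,B,D} → run A
t=7: ready={A,B,D} → run A
t=8: ready={B,D} → run B
t=9: ready={B,D} → run B
t=10: ready={B,D} → run B
t=11: ready={D} → run D
t=12: ready={D} → run D
t=13: ready={D} → run D
t=14: (idle)
t=15: (idle)
t=16: (idle)
t=17: (idle)

context switches = 5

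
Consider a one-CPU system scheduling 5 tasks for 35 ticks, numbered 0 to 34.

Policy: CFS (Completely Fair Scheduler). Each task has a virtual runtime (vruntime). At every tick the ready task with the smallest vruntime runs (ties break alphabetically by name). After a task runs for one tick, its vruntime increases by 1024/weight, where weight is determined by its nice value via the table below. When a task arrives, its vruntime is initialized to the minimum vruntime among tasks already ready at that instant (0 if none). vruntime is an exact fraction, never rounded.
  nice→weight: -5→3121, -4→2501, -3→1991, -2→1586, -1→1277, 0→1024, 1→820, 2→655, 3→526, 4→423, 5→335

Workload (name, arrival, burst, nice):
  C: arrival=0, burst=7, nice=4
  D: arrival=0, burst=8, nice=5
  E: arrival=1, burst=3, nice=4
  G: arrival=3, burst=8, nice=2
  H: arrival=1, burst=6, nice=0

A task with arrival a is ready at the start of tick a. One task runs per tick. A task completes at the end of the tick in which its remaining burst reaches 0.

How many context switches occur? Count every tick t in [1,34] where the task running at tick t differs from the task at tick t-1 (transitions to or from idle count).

t=0: vr[C=0 D=0] → run C
t=1: vr[C=1024/423 D=0 E=0 H=0] → run D
t=2: vr[C=1024/423 D=1024/335 E=0 H=0] → run E
t=3: vr[C=1024/423 D=1024/335 E=1024/423 G=0 H=0] → run G
t=4: vr[C=1024/423 D=1024/335 E=1024/423 G=1024/655 H=0] → run H
t=5: vr[C=1024/423 D=1024/335 E=1024/423 G=1024/655 H=1] → run H
t=6: vr[C=1024/423 D=1024/335 E=1024/423 G=1024/655 H=2] → run G
t=7: vr[C=1024/423 D=1024/335 E=1024/423 G=2048/655 H=2] → run H
t=8: vr[C=1024/423 D=1024/335 E=1024/423 G=2048/655 H=3] → run C
t=9: vr[C=2048/423 D=1024/335 E=1024/423 G=2048/655 H=3] → run E
t=10: vr[C=2048/423 D=1024/335 E=2048/423 G=2048/655 H=3] → run H
t=11: vr[C=2048/423 D=1024/335 E=2048/423 G=2048/655 H=4] → run D
t=12: vr[C=2048/423 D=2048/335 E=2048/423 G=2048/655 H=4] → run G
t=13: vr[C=2048/423 D=2048/335 E=2048/423 G=3072/655 H=4] → run H
t=14: vr[C=2048/423 D=2048/335 E=2048/423 G=3072/655 H=5] → run G
t=15: vr[C=2048/423 D=2048/335 E=2048/423 G=4096/655 H=5] → run C
t=16: vr[C=1024/141 D=2048/335 E=2048/423 G=4096/655 H=5] → run E
t=17: vr[C=1024/141 D=2048/335 G=4096/655 H=5] → run H
t=18: vr[C=1024/141 D=2048/335 G=4096/655] → run D
t=19: vr[C=1024/141 D=3072/335 G=4096/655] → run G
t=20: vr[C=1024/141 D=3072/335 G=1024/131] → run C
t=21: vr[C=4096/423 D=3072/335 G=1024/131] → run G
t=22: vr[C=4096/423 D=3072/335 G=6144/655] → run D
t=23: vr[C=4096/423 D=4096/335 G=6144/655] → run G
t=24: vr[C=4096/423 D=4096/335 G=7168/655] → run C
t=25: vr[C=5120/423 D=4096/335 G=7168/655] → run G
t=26: vr[C=5120/423 D=4096/335] → run C
t=27: vr[C=2048/141 D=4096/335] → run D
t=28: vr[C=2048/141 D=1024/67] → run C
t=29: vr[D=1024/67] → run D
t=30: vr[D=6144/335] → run D
t=31: vr[D=7168/335] → run D
t=32: (idle)
t=33: (idle)
t=34: (idle)

context switches = 29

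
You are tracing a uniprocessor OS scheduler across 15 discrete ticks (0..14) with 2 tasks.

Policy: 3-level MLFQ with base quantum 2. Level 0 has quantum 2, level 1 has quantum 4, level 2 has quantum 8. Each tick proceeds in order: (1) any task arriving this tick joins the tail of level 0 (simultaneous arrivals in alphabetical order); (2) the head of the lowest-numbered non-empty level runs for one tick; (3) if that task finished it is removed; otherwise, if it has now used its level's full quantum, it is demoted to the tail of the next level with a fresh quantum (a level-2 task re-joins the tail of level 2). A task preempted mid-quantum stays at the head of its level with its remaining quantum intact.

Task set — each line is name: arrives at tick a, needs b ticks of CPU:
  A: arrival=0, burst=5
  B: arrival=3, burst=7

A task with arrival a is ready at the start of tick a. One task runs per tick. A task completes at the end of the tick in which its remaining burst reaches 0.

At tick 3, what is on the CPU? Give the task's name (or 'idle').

t=0: L0/L1/L2 = A/-/- → run A
t=1: L0/L1/L2 = A/-/- → run A
t=2: L0/L1/L2 = -/A/- → run A
t=3: L0/L1/L2 = B/A/- → run B
t=4: L0/L1/L2 = B/A/- → run B
t=5: L0/L1/L2 = -/AB/- → run A
t=6: L0/L1/L2 = -/AB/- → run A
t=7: L0/L1/L2 = -/B/- → run B
t=8: L0/L1/L2 = -/B/- → run B
t=9: L0/L1/L2 = -/B/- → run B
t=10: L0/L1/L2 = -/B/- → run B
t=11: L0/L1/L2 = -/-/B → run B
t=12: (idle)
t=13: (idle)
t=14: (idle)

running at tick 3 = B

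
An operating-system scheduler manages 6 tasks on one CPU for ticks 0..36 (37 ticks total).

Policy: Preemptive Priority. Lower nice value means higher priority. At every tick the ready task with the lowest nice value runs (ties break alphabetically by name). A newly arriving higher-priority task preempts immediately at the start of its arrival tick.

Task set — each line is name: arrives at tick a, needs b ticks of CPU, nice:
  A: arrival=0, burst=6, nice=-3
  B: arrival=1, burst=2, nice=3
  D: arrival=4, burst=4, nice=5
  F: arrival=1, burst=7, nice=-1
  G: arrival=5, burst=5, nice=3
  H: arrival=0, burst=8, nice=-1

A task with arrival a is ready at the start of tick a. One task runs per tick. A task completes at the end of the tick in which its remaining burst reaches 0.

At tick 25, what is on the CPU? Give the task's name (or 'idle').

running at tick 25 = G

t=0: ready={A,H} → run A
t=1: ready={A,B,F,H} → run A
t=2: ready={A,B,F,H} → run A
t=3: ready={A,B,F,H} → run A
t=4: ready={A,B,D,F,H} → run A
t=5: ready={A,B,D,F,G,H} → run A
t=6: ready={B,D,F,G,H} → run F
t=7: ready={B,D,F,G,H} → run F
t=8: ready={B,D,F,G,H} → run F
t=9: ready={B,D,F,G,H} → run F
t=10: ready={B,D,F,G,H} → run F
t=11: ready={B,D,F,G,H} → run F
t=12: ready={B,D,F,G,H} → run F
t=13: ready={B,D,G,H} → run H
t=14: ready={B,D,G,H} → run H
t=15: ready={B,D,G,H} → run H
t=16: ready={B,D,G,H} → run H
t=17: ready={B,D,G,H} → run H
t=18: ready={B,D,G,H} → run H
t=19: ready={B,D,G,H} → run H
t=20: ready={B,D,G,H} → run H
t=21: ready={B,D,G} → run B
t=22: ready={B,D,G} → run B
t=23: ready={D,G} → run G
t=24: ready={D,G} → run G
t=25: ready={D,G} → run G
t=26: ready={D,G} → run G
t=27: ready={D,G} → run G
t=28: ready={D} → run D
t=29: ready={D} → run D
t=30: ready={D} → run D
t=31: ready={D} → run D
t=32: (idle)
t=33: (idle)
t=34: (idle)
t=35: (idle)
t=36: (idle)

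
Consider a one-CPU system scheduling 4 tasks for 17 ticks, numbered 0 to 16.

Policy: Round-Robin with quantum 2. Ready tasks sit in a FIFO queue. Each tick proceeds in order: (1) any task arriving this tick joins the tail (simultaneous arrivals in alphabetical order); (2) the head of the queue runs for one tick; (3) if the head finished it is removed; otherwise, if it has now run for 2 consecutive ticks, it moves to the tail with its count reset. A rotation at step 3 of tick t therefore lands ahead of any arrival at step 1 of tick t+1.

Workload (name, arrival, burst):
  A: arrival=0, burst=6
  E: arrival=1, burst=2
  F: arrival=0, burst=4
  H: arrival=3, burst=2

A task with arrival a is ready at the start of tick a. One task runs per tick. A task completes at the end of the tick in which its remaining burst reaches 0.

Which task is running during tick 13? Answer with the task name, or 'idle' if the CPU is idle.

t=0: queue=[A,F] q_used=0 → run A
t=1: queue=[A,F,E] q_used=1 → run A
t=2: queue=[F,E,A] q_used=0 → run F
t=3: queue=[F,E,A,H] q_used=1 → run F
t=4: queue=[E,A,H,F] q_used=0 → run E
t=5: queue=[E,A,H,F] q_used=1 → run E
t=6: queue=[A,H,F] q_used=0 → run A
t=7: queue=[A,H,F] q_used=1 → run A
t=8: queue=[H,F,A] q_used=0 → run H
t=9: queue=[H,F,A] q_used=1 → run H
t=10: queue=[F,A] q_used=0 → run F
t=11: queue=[F,A] q_used=1 → run F
t=12: queue=[A] q_used=0 → run A
t=13: queue=[A] q_used=1 → run A
t=14: (idle)
t=15: (idle)
t=16: (idle)

running at tick 13 = A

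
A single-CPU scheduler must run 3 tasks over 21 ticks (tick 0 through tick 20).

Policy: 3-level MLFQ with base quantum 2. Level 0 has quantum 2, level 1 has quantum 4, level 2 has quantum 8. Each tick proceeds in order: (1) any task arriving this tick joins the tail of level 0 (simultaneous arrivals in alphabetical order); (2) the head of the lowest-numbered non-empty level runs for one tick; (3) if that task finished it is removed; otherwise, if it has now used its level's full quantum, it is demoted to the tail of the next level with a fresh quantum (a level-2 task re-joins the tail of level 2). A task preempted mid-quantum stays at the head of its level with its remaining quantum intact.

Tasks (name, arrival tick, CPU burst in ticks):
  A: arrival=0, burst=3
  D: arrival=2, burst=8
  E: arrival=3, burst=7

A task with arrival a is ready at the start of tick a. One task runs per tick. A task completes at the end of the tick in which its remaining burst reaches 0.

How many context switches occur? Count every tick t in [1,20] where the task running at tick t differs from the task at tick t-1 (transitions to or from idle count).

context switches = 8

t=0: L0/L1/L2 = A/-/- → run A
t=1: L0/L1/L2 = A/-/- → run A
t=2: L0/L1/L2 = D/A/- → run D
t=3: L0/L1/L2 = DE/A/- → run D
t=4: L0/L1/L2 = E/AD/- → run E
t=5: L0/L1/L2 = E/AD/- → run E
t=6: L0/L1/L2 = -/ADE/- → run A
t=7: L0/L1/L2 = -/DE/- → run D
t=8: L0/L1/L2 = -/DE/- → run D
t=9: L0/L1/L2 = -/DE/- → run D
t=10: L0/L1/L2 = -/DE/- → run D
t=11: L0/L1/L2 = -/E/D → run E
t=12: L0/L1/L2 = -/E/D → run E
t=13: L0/L1/L2 = -/E/D → run E
t=14: L0/L1/L2 = -/E/D → run E
t=15: L0/L1/L2 = -/-/DE → run D
t=16: L0/L1/L2 = -/-/DE → run D
t=17: L0/L1/L2 = -/-/E → run E
t=18: (idle)
t=19: (idle)
t=20: (idle)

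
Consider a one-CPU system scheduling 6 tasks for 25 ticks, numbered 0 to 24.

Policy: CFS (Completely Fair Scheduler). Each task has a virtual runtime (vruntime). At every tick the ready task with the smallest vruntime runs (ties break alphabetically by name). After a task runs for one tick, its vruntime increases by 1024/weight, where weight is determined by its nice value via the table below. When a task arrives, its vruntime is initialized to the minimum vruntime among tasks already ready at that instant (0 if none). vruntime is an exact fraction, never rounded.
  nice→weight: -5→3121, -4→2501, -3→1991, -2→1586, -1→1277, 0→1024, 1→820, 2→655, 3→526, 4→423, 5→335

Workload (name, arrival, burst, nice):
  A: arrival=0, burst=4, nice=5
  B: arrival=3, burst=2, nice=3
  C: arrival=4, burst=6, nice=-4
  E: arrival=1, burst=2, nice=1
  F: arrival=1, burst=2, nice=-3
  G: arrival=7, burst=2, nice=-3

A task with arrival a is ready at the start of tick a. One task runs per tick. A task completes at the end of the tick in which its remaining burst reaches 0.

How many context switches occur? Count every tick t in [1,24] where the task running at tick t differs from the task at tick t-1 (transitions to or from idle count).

t=0: vr[A=0] → run A
t=1: vr[A=1024/335 E=1024/335 F=1024/335] → run A
t=2: vr[A=2048/335 E=1024/335 F=1024/335] → run E
t=3: vr[A=2048/335 B=1024/335 E=59136/13735 F=1024/335] → run B
t=4: vr[A=2048/335 B=440832/88105 C=1024/335 E=59136/13735 F=1024/335] → run C
t=5: vr[A=2048/335 B=440832/88105 C=2904064/837835 E=59136/13735 F=1024/335] → run F
t=6: vr[A=2048/335 B=440832/88105 C=2904064/837835 E=59136/13735 F=2381824/666985] → run C
t=7: vr[A=2048/335 B=440832/88105 C=3247104/837835 E=59136/13735 F=2381824/666985 G=2381824/666985] → run F
t=8: vr[A=2048/335 B=440832/88105 C=3247104/837835 E=59136/13735 G=2381824/666985] → run G
t=9: vr[A=2048/335 B=440832/88105 C=3247104/837835 E=59136/13735 G=2724864/666985] → run C
t=10: vr[A=2048/335 B=440832/88105 C=3590144/837835 E=59136/13735 G=2724864/666985] → run G
t=11: vr[A=2048/335 B=440832/88105 C=3590144/837835 E=59136/13735] → run C
t=12: vr[A=2048/335 B=440832/88105 C=3933184/837835 E=59136/13735] → run E
t=13: vr[A=2048/335 B=440832/88105 C=3933184/837835] → run C
t=14: vr[A=2048/335 B=440832/88105 C=4276224/837835] → run B
t=15: vr[A=2048/335 C=4276224/837835] → run C
t=16: vr[A=2048/335] → run A
t=17: vr[A=3072/335] → run A
t=18: (idle)
t=19: (idle)
t=20: (idle)
t=21: (idle)
t=22: (idle)
t=23: (idle)
t=24: (idle)

context switches = 16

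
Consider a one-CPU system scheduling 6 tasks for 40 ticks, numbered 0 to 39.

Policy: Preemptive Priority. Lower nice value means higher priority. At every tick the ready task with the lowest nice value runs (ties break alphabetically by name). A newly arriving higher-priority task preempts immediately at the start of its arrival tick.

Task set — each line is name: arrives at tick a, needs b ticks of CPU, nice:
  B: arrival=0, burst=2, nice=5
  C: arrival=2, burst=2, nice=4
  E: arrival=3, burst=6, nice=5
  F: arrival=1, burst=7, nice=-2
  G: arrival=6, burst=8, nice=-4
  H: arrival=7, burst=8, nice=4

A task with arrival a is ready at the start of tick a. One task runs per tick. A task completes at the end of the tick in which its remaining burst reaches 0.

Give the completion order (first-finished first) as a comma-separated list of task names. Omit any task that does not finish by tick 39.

t=0: ready={B} → run B
t=1: ready={B,F} → run F
t=2: ready={B,C,F} → run F
t=3: ready={B,C,E,F} → run F
t=4: ready={B,C,E,F} → run F
t=5: ready={B,C,E,F} → run F
t=6: ready={B,C,E,F,G} → run G
t=7: ready={B,C,E,F,G,H} → run G
t=8: ready={B,C,E,F,G,H} → run G
t=9: ready={B,C,E,F,G,H} → run G
t=10: ready={B,C,E,F,G,H} → run G
t=11: ready={B,C,E,F,G,H} → run G
t=12: ready={B,C,E,F,G,H} → run G
t=13: ready={B,C,E,F,G,H} → run G
t=14: ready={B,C,E,F,H} → run F
t=15: ready={B,C,E,F,H} → run F
t=16: ready={B,C,E,H} → run C
t=17: ready={B,C,E,H} → run C
t=18: ready={B,E,H} → run H
t=19: ready={B,E,H} → run H
t=20: ready={B,E,H} → run H
t=21: ready={B,E,H} → run H
t=22: ready={B,E,H} → run H
t=23: ready={B,E,H} → run H
t=24: ready={B,E,H} → run H
t=25: ready={B,E,H} → run H
t=26: ready={B,E} → run B
t=27: ready={E} → run E
t=28: ready={E} → run E
t=29: ready={E} → run E
t=30: ready={E} → run E
t=31: ready={E} → run E
t=32: ready={E} → run E
t=33: (idle)
t=34: (idle)
t=35: (idle)
t=36: (idle)
t=37: (idle)
t=38: (idle)
t=39: (idle)

completion order = G, F, C, H, B, E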